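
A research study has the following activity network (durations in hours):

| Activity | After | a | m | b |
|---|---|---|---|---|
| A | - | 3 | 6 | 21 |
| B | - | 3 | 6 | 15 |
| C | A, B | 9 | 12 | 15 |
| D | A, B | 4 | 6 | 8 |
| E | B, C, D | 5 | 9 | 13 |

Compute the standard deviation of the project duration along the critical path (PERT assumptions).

te_A = (3 + 4·6 + 21)/6 = 48/6 = 8; σ²_A = ((21−3)/6)² = 9.000
te_B = (3 + 4·6 + 15)/6 = 42/6 = 7; σ²_B = ((15−3)/6)² = 4.000
te_C = (9 + 4·12 + 15)/6 = 72/6 = 12; σ²_C = ((15−9)/6)² = 1.000
te_D = (4 + 4·6 + 8)/6 = 36/6 = 6; σ²_D = ((8−4)/6)² = 0.444
te_E = (5 + 4·9 + 13)/6 = 54/6 = 9; σ²_E = ((13−5)/6)² = 1.778

Forward pass:
ES_A = 0; EF_A = 8
ES_B = 0; EF_B = 7
ES_C = max(EF_A=8, EF_B=7) = 8; EF_C = 8+12 = 20
ES_D = max(EF_A=8, EF_B=7) = 8; EF_D = 8+6 = 14
ES_E = max(EF_B=7, EF_C=20, EF_D=14) = 20; EF_E = 20+9 = 29
Expected project duration μ = 29 hours. Critical path: A → C → E.

Variance along critical path = 9.000 + 1.000 + 1.778 = 11.778
σ = √11.778 = 3.432 hours

3.43 hours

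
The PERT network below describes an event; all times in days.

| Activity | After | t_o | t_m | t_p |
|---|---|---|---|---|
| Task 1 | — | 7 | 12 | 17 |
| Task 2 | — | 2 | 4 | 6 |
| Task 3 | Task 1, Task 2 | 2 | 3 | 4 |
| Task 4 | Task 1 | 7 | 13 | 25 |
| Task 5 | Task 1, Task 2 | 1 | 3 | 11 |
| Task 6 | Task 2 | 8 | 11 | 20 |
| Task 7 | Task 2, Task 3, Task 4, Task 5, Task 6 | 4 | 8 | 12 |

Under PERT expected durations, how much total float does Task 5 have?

te_Task 1 = (7 + 4·12 + 17)/6 = 72/6 = 12
te_Task 2 = (2 + 4·4 + 6)/6 = 24/6 = 4
te_Task 3 = (2 + 4·3 + 4)/6 = 18/6 = 3
te_Task 4 = (7 + 4·13 + 25)/6 = 84/6 = 14
te_Task 5 = (1 + 4·3 + 11)/6 = 24/6 = 4
te_Task 6 = (8 + 4·11 + 20)/6 = 72/6 = 12
te_Task 7 = (4 + 4·8 + 12)/6 = 48/6 = 8

Forward pass:
ES_Task 1 = 0; EF_Task 1 = 12
ES_Task 2 = 0; EF_Task 2 = 4
ES_Task 3 = max(EF_Task 1=12, EF_Task 2=4) = 12; EF_Task 3 = 12+3 = 15
ES_Task 4 = 12; EF_Task 4 = 12+14 = 26
ES_Task 5 = max(EF_Task 1=12, EF_Task 2=4) = 12; EF_Task 5 = 12+4 = 16
ES_Task 6 = 4; EF_Task 6 = 4+12 = 16
ES_Task 7 = max(EF_Task 2=4, EF_Task 3=15, EF_Task 4=26, EF_Task 5=16, EF_Task 6=16) = 26; EF_Task 7 = 26+8 = 34
Expected project duration μ = 34 days. Critical path: Task 1 → Task 4 → Task 7.

Backward pass:
LF_Task 7 = 34; LS_Task 7 = 34−8 = 26
LF_Task 6 = LS_Task 7 = 26; LS_Task 6 = 26−12 = 14
LF_Task 5 = LS_Task 7 = 26; LS_Task 5 = 26−4 = 22
LF_Task 4 = LS_Task 7 = 26; LS_Task 4 = 26−14 = 12
LF_Task 3 = LS_Task 7 = 26; LS_Task 3 = 26−3 = 23
LF_Task 2 = min(LS_Task 3=23, LS_Task 5=22, LS_Task 6=14, LS_Task 7=26) = 14; LS_Task 2 = 14−4 = 10
LF_Task 1 = min(LS_Task 3=23, LS_Task 4=12, LS_Task 5=22) = 12; LS_Task 1 = 12−12 = 0
Slack_Task 5 = LS_Task 5 − ES_Task 5 = 22 − 12 = 10

10 days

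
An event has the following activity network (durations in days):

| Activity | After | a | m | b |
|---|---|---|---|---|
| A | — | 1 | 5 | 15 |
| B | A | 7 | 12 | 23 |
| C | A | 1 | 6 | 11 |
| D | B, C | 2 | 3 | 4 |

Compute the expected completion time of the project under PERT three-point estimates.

te_A = (1 + 4·5 + 15)/6 = 36/6 = 6
te_B = (7 + 4·12 + 23)/6 = 78/6 = 13
te_C = (1 + 4·6 + 11)/6 = 36/6 = 6
te_D = (2 + 4·3 + 4)/6 = 18/6 = 3

Forward pass:
ES_A = 0; EF_A = 6
ES_B = 6; EF_B = 6+13 = 19
ES_C = 6; EF_C = 6+6 = 12
ES_D = max(EF_B=19, EF_C=12) = 19; EF_D = 19+3 = 22
Expected project duration μ = 22 days. Critical path: A → B → D.

22 days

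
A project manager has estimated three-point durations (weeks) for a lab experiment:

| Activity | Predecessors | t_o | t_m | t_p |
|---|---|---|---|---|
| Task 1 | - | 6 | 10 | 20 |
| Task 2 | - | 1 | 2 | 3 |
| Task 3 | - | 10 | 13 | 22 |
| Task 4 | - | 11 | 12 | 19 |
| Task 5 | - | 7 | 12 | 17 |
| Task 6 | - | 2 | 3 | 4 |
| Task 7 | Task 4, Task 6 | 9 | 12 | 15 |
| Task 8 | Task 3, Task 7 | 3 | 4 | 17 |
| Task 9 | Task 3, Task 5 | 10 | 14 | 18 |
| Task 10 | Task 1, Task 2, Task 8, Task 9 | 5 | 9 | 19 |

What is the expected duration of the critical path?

te_Task 1 = (6 + 4·10 + 20)/6 = 66/6 = 11
te_Task 2 = (1 + 4·2 + 3)/6 = 12/6 = 2
te_Task 3 = (10 + 4·13 + 22)/6 = 84/6 = 14
te_Task 4 = (11 + 4·12 + 19)/6 = 78/6 = 13
te_Task 5 = (7 + 4·12 + 17)/6 = 72/6 = 12
te_Task 6 = (2 + 4·3 + 4)/6 = 18/6 = 3
te_Task 7 = (9 + 4·12 + 15)/6 = 72/6 = 12
te_Task 8 = (3 + 4·4 + 17)/6 = 36/6 = 6
te_Task 9 = (10 + 4·14 + 18)/6 = 84/6 = 14
te_Task 10 = (5 + 4·9 + 19)/6 = 60/6 = 10

Forward pass:
ES_Task 1 = 0; EF_Task 1 = 11
ES_Task 2 = 0; EF_Task 2 = 2
ES_Task 3 = 0; EF_Task 3 = 14
ES_Task 4 = 0; EF_Task 4 = 13
ES_Task 5 = 0; EF_Task 5 = 12
ES_Task 6 = 0; EF_Task 6 = 3
ES_Task 7 = max(EF_Task 4=13, EF_Task 6=3) = 13; EF_Task 7 = 13+12 = 25
ES_Task 8 = max(EF_Task 3=14, EF_Task 7=25) = 25; EF_Task 8 = 25+6 = 31
ES_Task 9 = max(EF_Task 3=14, EF_Task 5=12) = 14; EF_Task 9 = 14+14 = 28
ES_Task 10 = max(EF_Task 1=11, EF_Task 2=2, EF_Task 8=31, EF_Task 9=28) = 31; EF_Task 10 = 31+10 = 41
Expected project duration μ = 41 weeks. Critical path: Task 4 → Task 7 → Task 8 → Task 10.

41 weeks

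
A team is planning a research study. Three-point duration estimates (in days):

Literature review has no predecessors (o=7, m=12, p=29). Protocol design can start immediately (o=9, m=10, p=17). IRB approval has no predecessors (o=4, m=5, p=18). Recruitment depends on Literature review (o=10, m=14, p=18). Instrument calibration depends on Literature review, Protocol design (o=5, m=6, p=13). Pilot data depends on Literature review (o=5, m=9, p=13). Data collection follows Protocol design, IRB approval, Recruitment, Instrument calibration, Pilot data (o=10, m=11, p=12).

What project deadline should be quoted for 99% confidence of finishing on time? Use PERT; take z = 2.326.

te_Literature review = (7 + 4·12 + 29)/6 = 84/6 = 14; σ²_Literature review = ((29−7)/6)² = 13.444
te_Protocol design = (9 + 4·10 + 17)/6 = 66/6 = 11; σ²_Protocol design = ((17−9)/6)² = 1.778
te_IRB approval = (4 + 4·5 + 18)/6 = 42/6 = 7; σ²_IRB approval = ((18−4)/6)² = 5.444
te_Recruitment = (10 + 4·14 + 18)/6 = 84/6 = 14; σ²_Recruitment = ((18−10)/6)² = 1.778
te_Instrument calibration = (5 + 4·6 + 13)/6 = 42/6 = 7; σ²_Instrument calibration = ((13−5)/6)² = 1.778
te_Pilot data = (5 + 4·9 + 13)/6 = 54/6 = 9; σ²_Pilot data = ((13−5)/6)² = 1.778
te_Data collection = (10 + 4·11 + 12)/6 = 66/6 = 11; σ²_Data collection = ((12−10)/6)² = 0.111

Forward pass:
ES_Literature review = 0; EF_Literature review = 14
ES_Protocol design = 0; EF_Protocol design = 11
ES_IRB approval = 0; EF_IRB approval = 7
ES_Recruitment = 14; EF_Recruitment = 14+14 = 28
ES_Instrument calibration = max(EF_Literature review=14, EF_Protocol design=11) = 14; EF_Instrument calibration = 14+7 = 21
ES_Pilot data = 14; EF_Pilot data = 14+9 = 23
ES_Data collection = max(EF_Protocol design=11, EF_IRB approval=7, EF_Recruitment=28, EF_Instrument calibration=21, EF_Pilot data=23) = 28; EF_Data collection = 28+11 = 39
Expected project duration μ = 39 days. Critical path: Literature review → Recruitment → Data collection.

Variance along critical path = 13.444 + 1.778 + 0.111 = 15.333; σ = 3.916 days.
D = μ + z·σ = 39 + 2.326·3.916 = 48.1 days

48.1 days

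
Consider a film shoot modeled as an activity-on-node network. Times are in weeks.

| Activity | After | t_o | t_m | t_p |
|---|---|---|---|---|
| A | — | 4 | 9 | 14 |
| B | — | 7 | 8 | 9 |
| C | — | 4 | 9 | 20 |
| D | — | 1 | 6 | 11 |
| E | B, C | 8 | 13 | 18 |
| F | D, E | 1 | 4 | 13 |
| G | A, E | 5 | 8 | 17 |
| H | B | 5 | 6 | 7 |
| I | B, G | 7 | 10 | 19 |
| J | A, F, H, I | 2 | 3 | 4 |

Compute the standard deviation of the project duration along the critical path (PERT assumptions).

4.24 weeks

te_A = (4 + 4·9 + 14)/6 = 54/6 = 9; σ²_A = ((14−4)/6)² = 2.778
te_B = (7 + 4·8 + 9)/6 = 48/6 = 8; σ²_B = ((9−7)/6)² = 0.111
te_C = (4 + 4·9 + 20)/6 = 60/6 = 10; σ²_C = ((20−4)/6)² = 7.111
te_D = (1 + 4·6 + 11)/6 = 36/6 = 6; σ²_D = ((11−1)/6)² = 2.778
te_E = (8 + 4·13 + 18)/6 = 78/6 = 13; σ²_E = ((18−8)/6)² = 2.778
te_F = (1 + 4·4 + 13)/6 = 30/6 = 5; σ²_F = ((13−1)/6)² = 4.000
te_G = (5 + 4·8 + 17)/6 = 54/6 = 9; σ²_G = ((17−5)/6)² = 4.000
te_H = (5 + 4·6 + 7)/6 = 36/6 = 6; σ²_H = ((7−5)/6)² = 0.111
te_I = (7 + 4·10 + 19)/6 = 66/6 = 11; σ²_I = ((19−7)/6)² = 4.000
te_J = (2 + 4·3 + 4)/6 = 18/6 = 3; σ²_J = ((4−2)/6)² = 0.111

Forward pass:
ES_A = 0; EF_A = 9
ES_B = 0; EF_B = 8
ES_C = 0; EF_C = 10
ES_D = 0; EF_D = 6
ES_E = max(EF_B=8, EF_C=10) = 10; EF_E = 10+13 = 23
ES_F = max(EF_D=6, EF_E=23) = 23; EF_F = 23+5 = 28
ES_G = max(EF_A=9, EF_E=23) = 23; EF_G = 23+9 = 32
ES_H = 8; EF_H = 8+6 = 14
ES_I = max(EF_B=8, EF_G=32) = 32; EF_I = 32+11 = 43
ES_J = max(EF_A=9, EF_F=28, EF_H=14, EF_I=43) = 43; EF_J = 43+3 = 46
Expected project duration μ = 46 weeks. Critical path: C → E → G → I → J.

Variance along critical path = 7.111 + 2.778 + 4.000 + 4.000 + 0.111 = 18.000
σ = √18.000 = 4.243 weeks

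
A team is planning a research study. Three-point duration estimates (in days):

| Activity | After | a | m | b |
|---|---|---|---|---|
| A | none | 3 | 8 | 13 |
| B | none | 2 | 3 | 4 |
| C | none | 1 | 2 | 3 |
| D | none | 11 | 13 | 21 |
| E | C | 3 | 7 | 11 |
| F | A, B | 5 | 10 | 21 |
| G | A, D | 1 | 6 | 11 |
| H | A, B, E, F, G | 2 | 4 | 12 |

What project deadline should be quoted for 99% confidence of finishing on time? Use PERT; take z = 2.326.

te_A = (3 + 4·8 + 13)/6 = 48/6 = 8; σ²_A = ((13−3)/6)² = 2.778
te_B = (2 + 4·3 + 4)/6 = 18/6 = 3; σ²_B = ((4−2)/6)² = 0.111
te_C = (1 + 4·2 + 3)/6 = 12/6 = 2; σ²_C = ((3−1)/6)² = 0.111
te_D = (11 + 4·13 + 21)/6 = 84/6 = 14; σ²_D = ((21−11)/6)² = 2.778
te_E = (3 + 4·7 + 11)/6 = 42/6 = 7; σ²_E = ((11−3)/6)² = 1.778
te_F = (5 + 4·10 + 21)/6 = 66/6 = 11; σ²_F = ((21−5)/6)² = 7.111
te_G = (1 + 4·6 + 11)/6 = 36/6 = 6; σ²_G = ((11−1)/6)² = 2.778
te_H = (2 + 4·4 + 12)/6 = 30/6 = 5; σ²_H = ((12−2)/6)² = 2.778

Forward pass:
ES_A = 0; EF_A = 8
ES_B = 0; EF_B = 3
ES_C = 0; EF_C = 2
ES_D = 0; EF_D = 14
ES_E = 2; EF_E = 2+7 = 9
ES_F = max(EF_A=8, EF_B=3) = 8; EF_F = 8+11 = 19
ES_G = max(EF_A=8, EF_D=14) = 14; EF_G = 14+6 = 20
ES_H = max(EF_A=8, EF_B=3, EF_E=9, EF_F=19, EF_G=20) = 20; EF_H = 20+5 = 25
Expected project duration μ = 25 days. Critical path: D → G → H.

Variance along critical path = 2.778 + 2.778 + 2.778 = 8.333; σ = 2.887 days.
D = μ + z·σ = 25 + 2.326·2.887 = 31.7 days

31.7 days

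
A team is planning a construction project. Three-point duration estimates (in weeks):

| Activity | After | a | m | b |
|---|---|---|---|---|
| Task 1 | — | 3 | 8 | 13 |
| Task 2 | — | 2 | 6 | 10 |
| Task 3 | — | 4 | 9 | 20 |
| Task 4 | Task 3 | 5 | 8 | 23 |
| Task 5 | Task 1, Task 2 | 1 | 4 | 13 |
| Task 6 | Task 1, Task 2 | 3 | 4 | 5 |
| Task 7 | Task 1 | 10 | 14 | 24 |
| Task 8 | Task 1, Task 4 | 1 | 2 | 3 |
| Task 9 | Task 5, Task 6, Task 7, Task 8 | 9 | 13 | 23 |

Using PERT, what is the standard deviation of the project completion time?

3.70 weeks

te_Task 1 = (3 + 4·8 + 13)/6 = 48/6 = 8; σ²_Task 1 = ((13−3)/6)² = 2.778
te_Task 2 = (2 + 4·6 + 10)/6 = 36/6 = 6; σ²_Task 2 = ((10−2)/6)² = 1.778
te_Task 3 = (4 + 4·9 + 20)/6 = 60/6 = 10; σ²_Task 3 = ((20−4)/6)² = 7.111
te_Task 4 = (5 + 4·8 + 23)/6 = 60/6 = 10; σ²_Task 4 = ((23−5)/6)² = 9.000
te_Task 5 = (1 + 4·4 + 13)/6 = 30/6 = 5; σ²_Task 5 = ((13−1)/6)² = 4.000
te_Task 6 = (3 + 4·4 + 5)/6 = 24/6 = 4; σ²_Task 6 = ((5−3)/6)² = 0.111
te_Task 7 = (10 + 4·14 + 24)/6 = 90/6 = 15; σ²_Task 7 = ((24−10)/6)² = 5.444
te_Task 8 = (1 + 4·2 + 3)/6 = 12/6 = 2; σ²_Task 8 = ((3−1)/6)² = 0.111
te_Task 9 = (9 + 4·13 + 23)/6 = 84/6 = 14; σ²_Task 9 = ((23−9)/6)² = 5.444

Forward pass:
ES_Task 1 = 0; EF_Task 1 = 8
ES_Task 2 = 0; EF_Task 2 = 6
ES_Task 3 = 0; EF_Task 3 = 10
ES_Task 4 = 10; EF_Task 4 = 10+10 = 20
ES_Task 5 = max(EF_Task 1=8, EF_Task 2=6) = 8; EF_Task 5 = 8+5 = 13
ES_Task 6 = max(EF_Task 1=8, EF_Task 2=6) = 8; EF_Task 6 = 8+4 = 12
ES_Task 7 = 8; EF_Task 7 = 8+15 = 23
ES_Task 8 = max(EF_Task 1=8, EF_Task 4=20) = 20; EF_Task 8 = 20+2 = 22
ES_Task 9 = max(EF_Task 5=13, EF_Task 6=12, EF_Task 7=23, EF_Task 8=22) = 23; EF_Task 9 = 23+14 = 37
Expected project duration μ = 37 weeks. Critical path: Task 1 → Task 7 → Task 9.

Variance along critical path = 2.778 + 5.444 + 5.444 = 13.667
σ = √13.667 = 3.697 weeks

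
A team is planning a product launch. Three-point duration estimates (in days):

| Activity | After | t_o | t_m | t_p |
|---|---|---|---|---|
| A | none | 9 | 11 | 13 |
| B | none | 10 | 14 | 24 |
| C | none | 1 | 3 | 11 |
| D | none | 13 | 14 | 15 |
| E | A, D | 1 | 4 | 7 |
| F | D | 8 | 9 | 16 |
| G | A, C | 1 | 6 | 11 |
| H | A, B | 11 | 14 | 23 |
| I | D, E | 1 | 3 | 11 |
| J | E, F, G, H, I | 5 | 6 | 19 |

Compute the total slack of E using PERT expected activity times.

te_A = (9 + 4·11 + 13)/6 = 66/6 = 11
te_B = (10 + 4·14 + 24)/6 = 90/6 = 15
te_C = (1 + 4·3 + 11)/6 = 24/6 = 4
te_D = (13 + 4·14 + 15)/6 = 84/6 = 14
te_E = (1 + 4·4 + 7)/6 = 24/6 = 4
te_F = (8 + 4·9 + 16)/6 = 60/6 = 10
te_G = (1 + 4·6 + 11)/6 = 36/6 = 6
te_H = (11 + 4·14 + 23)/6 = 90/6 = 15
te_I = (1 + 4·3 + 11)/6 = 24/6 = 4
te_J = (5 + 4·6 + 19)/6 = 48/6 = 8

Forward pass:
ES_A = 0; EF_A = 11
ES_B = 0; EF_B = 15
ES_C = 0; EF_C = 4
ES_D = 0; EF_D = 14
ES_E = max(EF_A=11, EF_D=14) = 14; EF_E = 14+4 = 18
ES_F = 14; EF_F = 14+10 = 24
ES_G = max(EF_A=11, EF_C=4) = 11; EF_G = 11+6 = 17
ES_H = max(EF_A=11, EF_B=15) = 15; EF_H = 15+15 = 30
ES_I = max(EF_D=14, EF_E=18) = 18; EF_I = 18+4 = 22
ES_J = max(EF_E=18, EF_F=24, EF_G=17, EF_H=30, EF_I=22) = 30; EF_J = 30+8 = 38
Expected project duration μ = 38 days. Critical path: B → H → J.

Backward pass:
LF_J = 38; LS_J = 38−8 = 30
LF_I = LS_J = 30; LS_I = 30−4 = 26
LF_H = LS_J = 30; LS_H = 30−15 = 15
LF_G = LS_J = 30; LS_G = 30−6 = 24
LF_F = LS_J = 30; LS_F = 30−10 = 20
LF_E = min(LS_I=26, LS_J=30) = 26; LS_E = 26−4 = 22
LF_D = min(LS_E=22, LS_F=20, LS_I=26) = 20; LS_D = 20−14 = 6
LF_C = LS_G = 24; LS_C = 24−4 = 20
LF_B = LS_H = 15; LS_B = 15−15 = 0
LF_A = min(LS_E=22, LS_G=24, LS_H=15) = 15; LS_A = 15−11 = 4
Slack_E = LS_E − ES_E = 22 − 14 = 8

8 days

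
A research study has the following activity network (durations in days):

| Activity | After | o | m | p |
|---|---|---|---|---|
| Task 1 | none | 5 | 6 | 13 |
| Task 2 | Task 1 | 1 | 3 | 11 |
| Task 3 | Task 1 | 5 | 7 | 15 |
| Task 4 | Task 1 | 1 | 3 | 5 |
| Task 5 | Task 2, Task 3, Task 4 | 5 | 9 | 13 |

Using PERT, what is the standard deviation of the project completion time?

2.52 days

te_Task 1 = (5 + 4·6 + 13)/6 = 42/6 = 7; σ²_Task 1 = ((13−5)/6)² = 1.778
te_Task 2 = (1 + 4·3 + 11)/6 = 24/6 = 4; σ²_Task 2 = ((11−1)/6)² = 2.778
te_Task 3 = (5 + 4·7 + 15)/6 = 48/6 = 8; σ²_Task 3 = ((15−5)/6)² = 2.778
te_Task 4 = (1 + 4·3 + 5)/6 = 18/6 = 3; σ²_Task 4 = ((5−1)/6)² = 0.444
te_Task 5 = (5 + 4·9 + 13)/6 = 54/6 = 9; σ²_Task 5 = ((13−5)/6)² = 1.778

Forward pass:
ES_Task 1 = 0; EF_Task 1 = 7
ES_Task 2 = 7; EF_Task 2 = 7+4 = 11
ES_Task 3 = 7; EF_Task 3 = 7+8 = 15
ES_Task 4 = 7; EF_Task 4 = 7+3 = 10
ES_Task 5 = max(EF_Task 2=11, EF_Task 3=15, EF_Task 4=10) = 15; EF_Task 5 = 15+9 = 24
Expected project duration μ = 24 days. Critical path: Task 1 → Task 3 → Task 5.

Variance along critical path = 1.778 + 2.778 + 1.778 = 6.333
σ = √6.333 = 2.517 days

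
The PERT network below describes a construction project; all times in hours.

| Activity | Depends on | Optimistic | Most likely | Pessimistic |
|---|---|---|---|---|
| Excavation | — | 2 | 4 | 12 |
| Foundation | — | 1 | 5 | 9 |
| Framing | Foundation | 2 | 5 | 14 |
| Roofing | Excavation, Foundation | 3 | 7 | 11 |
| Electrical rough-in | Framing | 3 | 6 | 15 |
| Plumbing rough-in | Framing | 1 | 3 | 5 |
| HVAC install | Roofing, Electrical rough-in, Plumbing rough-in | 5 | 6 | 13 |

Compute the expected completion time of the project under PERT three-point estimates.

te_Excavation = (2 + 4·4 + 12)/6 = 30/6 = 5
te_Foundation = (1 + 4·5 + 9)/6 = 30/6 = 5
te_Framing = (2 + 4·5 + 14)/6 = 36/6 = 6
te_Roofing = (3 + 4·7 + 11)/6 = 42/6 = 7
te_Electrical rough-in = (3 + 4·6 + 15)/6 = 42/6 = 7
te_Plumbing rough-in = (1 + 4·3 + 5)/6 = 18/6 = 3
te_HVAC install = (5 + 4·6 + 13)/6 = 42/6 = 7

Forward pass:
ES_Excavation = 0; EF_Excavation = 5
ES_Foundation = 0; EF_Foundation = 5
ES_Framing = 5; EF_Framing = 5+6 = 11
ES_Roofing = max(EF_Excavation=5, EF_Foundation=5) = 5; EF_Roofing = 5+7 = 12
ES_Electrical rough-in = 11; EF_Electrical rough-in = 11+7 = 18
ES_Plumbing rough-in = 11; EF_Plumbing rough-in = 11+3 = 14
ES_HVAC install = max(EF_Roofing=12, EF_Electrical rough-in=18, EF_Plumbing rough-in=14) = 18; EF_HVAC install = 18+7 = 25
Expected project duration μ = 25 hours. Critical path: Foundation → Framing → Electrical rough-in → HVAC install.

25 hours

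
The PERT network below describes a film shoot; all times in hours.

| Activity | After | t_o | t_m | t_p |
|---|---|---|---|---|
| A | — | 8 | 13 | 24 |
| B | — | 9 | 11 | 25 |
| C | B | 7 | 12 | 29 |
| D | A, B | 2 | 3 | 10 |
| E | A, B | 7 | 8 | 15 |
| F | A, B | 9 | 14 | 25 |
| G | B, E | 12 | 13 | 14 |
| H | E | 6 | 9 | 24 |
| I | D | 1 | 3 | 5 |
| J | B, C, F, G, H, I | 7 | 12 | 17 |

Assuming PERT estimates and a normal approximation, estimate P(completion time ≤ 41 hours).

te_A = (8 + 4·13 + 24)/6 = 84/6 = 14; σ²_A = ((24−8)/6)² = 7.111
te_B = (9 + 4·11 + 25)/6 = 78/6 = 13; σ²_B = ((25−9)/6)² = 7.111
te_C = (7 + 4·12 + 29)/6 = 84/6 = 14; σ²_C = ((29−7)/6)² = 13.444
te_D = (2 + 4·3 + 10)/6 = 24/6 = 4; σ²_D = ((10−2)/6)² = 1.778
te_E = (7 + 4·8 + 15)/6 = 54/6 = 9; σ²_E = ((15−7)/6)² = 1.778
te_F = (9 + 4·14 + 25)/6 = 90/6 = 15; σ²_F = ((25−9)/6)² = 7.111
te_G = (12 + 4·13 + 14)/6 = 78/6 = 13; σ²_G = ((14−12)/6)² = 0.111
te_H = (6 + 4·9 + 24)/6 = 66/6 = 11; σ²_H = ((24−6)/6)² = 9.000
te_I = (1 + 4·3 + 5)/6 = 18/6 = 3; σ²_I = ((5−1)/6)² = 0.444
te_J = (7 + 4·12 + 17)/6 = 72/6 = 12; σ²_J = ((17−7)/6)² = 2.778

Forward pass:
ES_A = 0; EF_A = 14
ES_B = 0; EF_B = 13
ES_C = 13; EF_C = 13+14 = 27
ES_D = max(EF_A=14, EF_B=13) = 14; EF_D = 14+4 = 18
ES_E = max(EF_A=14, EF_B=13) = 14; EF_E = 14+9 = 23
ES_F = max(EF_A=14, EF_B=13) = 14; EF_F = 14+15 = 29
ES_G = max(EF_B=13, EF_E=23) = 23; EF_G = 23+13 = 36
ES_H = 23; EF_H = 23+11 = 34
ES_I = 18; EF_I = 18+3 = 21
ES_J = max(EF_B=13, EF_C=27, EF_F=29, EF_G=36, EF_H=34, EF_I=21) = 36; EF_J = 36+12 = 48
Expected project duration μ = 48 hours. Critical path: A → E → G → J.

Variance along critical path = 7.111 + 1.778 + 0.111 + 2.778 = 11.778; σ = √11.778 = 3.432 hours.
Z = (41 − 48) / 3.432 = -2.040
P(T ≤ 41) = Φ(-2.040) ≈ 0.021

0.021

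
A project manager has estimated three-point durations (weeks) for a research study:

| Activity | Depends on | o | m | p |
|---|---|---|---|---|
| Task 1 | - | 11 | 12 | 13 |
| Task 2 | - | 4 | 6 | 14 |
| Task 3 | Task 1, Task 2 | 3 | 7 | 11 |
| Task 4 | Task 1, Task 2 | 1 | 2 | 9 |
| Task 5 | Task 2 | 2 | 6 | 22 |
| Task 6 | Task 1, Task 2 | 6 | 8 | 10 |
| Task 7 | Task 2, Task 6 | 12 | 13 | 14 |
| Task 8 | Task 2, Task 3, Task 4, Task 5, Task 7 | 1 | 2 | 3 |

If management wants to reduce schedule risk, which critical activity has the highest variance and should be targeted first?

te_Task 1 = (11 + 4·12 + 13)/6 = 72/6 = 12; σ²_Task 1 = ((13−11)/6)² = 0.111
te_Task 2 = (4 + 4·6 + 14)/6 = 42/6 = 7; σ²_Task 2 = ((14−4)/6)² = 2.778
te_Task 3 = (3 + 4·7 + 11)/6 = 42/6 = 7; σ²_Task 3 = ((11−3)/6)² = 1.778
te_Task 4 = (1 + 4·2 + 9)/6 = 18/6 = 3; σ²_Task 4 = ((9−1)/6)² = 1.778
te_Task 5 = (2 + 4·6 + 22)/6 = 48/6 = 8; σ²_Task 5 = ((22−2)/6)² = 11.111
te_Task 6 = (6 + 4·8 + 10)/6 = 48/6 = 8; σ²_Task 6 = ((10−6)/6)² = 0.444
te_Task 7 = (12 + 4·13 + 14)/6 = 78/6 = 13; σ²_Task 7 = ((14−12)/6)² = 0.111
te_Task 8 = (1 + 4·2 + 3)/6 = 12/6 = 2; σ²_Task 8 = ((3−1)/6)² = 0.111

Forward pass:
ES_Task 1 = 0; EF_Task 1 = 12
ES_Task 2 = 0; EF_Task 2 = 7
ES_Task 3 = max(EF_Task 1=12, EF_Task 2=7) = 12; EF_Task 3 = 12+7 = 19
ES_Task 4 = max(EF_Task 1=12, EF_Task 2=7) = 12; EF_Task 4 = 12+3 = 15
ES_Task 5 = 7; EF_Task 5 = 7+8 = 15
ES_Task 6 = max(EF_Task 1=12, EF_Task 2=7) = 12; EF_Task 6 = 12+8 = 20
ES_Task 7 = max(EF_Task 2=7, EF_Task 6=20) = 20; EF_Task 7 = 20+13 = 33
ES_Task 8 = max(EF_Task 2=7, EF_Task 3=19, EF_Task 4=15, EF_Task 5=15, EF_Task 7=33) = 33; EF_Task 8 = 33+2 = 35
Expected project duration μ = 35 weeks. Critical path: Task 1 → Task 6 → Task 7 → Task 8.

Variances on critical path: σ²_Task 1=0.111, σ²_Task 6=0.444, σ²_Task 7=0.111, σ²_Task 8=0.111.
Largest is σ²_Task 6 = 0.444.

Task 6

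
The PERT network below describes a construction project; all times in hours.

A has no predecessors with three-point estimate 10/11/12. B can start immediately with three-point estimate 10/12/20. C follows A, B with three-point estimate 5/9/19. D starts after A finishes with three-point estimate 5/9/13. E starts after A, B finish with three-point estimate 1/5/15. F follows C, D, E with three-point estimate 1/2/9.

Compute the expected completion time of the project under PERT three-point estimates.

26 hours

te_A = (10 + 4·11 + 12)/6 = 66/6 = 11
te_B = (10 + 4·12 + 20)/6 = 78/6 = 13
te_C = (5 + 4·9 + 19)/6 = 60/6 = 10
te_D = (5 + 4·9 + 13)/6 = 54/6 = 9
te_E = (1 + 4·5 + 15)/6 = 36/6 = 6
te_F = (1 + 4·2 + 9)/6 = 18/6 = 3

Forward pass:
ES_A = 0; EF_A = 11
ES_B = 0; EF_B = 13
ES_C = max(EF_A=11, EF_B=13) = 13; EF_C = 13+10 = 23
ES_D = 11; EF_D = 11+9 = 20
ES_E = max(EF_A=11, EF_B=13) = 13; EF_E = 13+6 = 19
ES_F = max(EF_C=23, EF_D=20, EF_E=19) = 23; EF_F = 23+3 = 26
Expected project duration μ = 26 hours. Critical path: B → C → F.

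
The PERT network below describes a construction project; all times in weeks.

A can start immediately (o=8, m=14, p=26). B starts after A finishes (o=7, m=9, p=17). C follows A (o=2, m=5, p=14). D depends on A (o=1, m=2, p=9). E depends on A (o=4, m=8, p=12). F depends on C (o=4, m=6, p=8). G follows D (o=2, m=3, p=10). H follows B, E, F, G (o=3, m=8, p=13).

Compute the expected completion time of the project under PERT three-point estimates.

35 weeks

te_A = (8 + 4·14 + 26)/6 = 90/6 = 15
te_B = (7 + 4·9 + 17)/6 = 60/6 = 10
te_C = (2 + 4·5 + 14)/6 = 36/6 = 6
te_D = (1 + 4·2 + 9)/6 = 18/6 = 3
te_E = (4 + 4·8 + 12)/6 = 48/6 = 8
te_F = (4 + 4·6 + 8)/6 = 36/6 = 6
te_G = (2 + 4·3 + 10)/6 = 24/6 = 4
te_H = (3 + 4·8 + 13)/6 = 48/6 = 8

Forward pass:
ES_A = 0; EF_A = 15
ES_B = 15; EF_B = 15+10 = 25
ES_C = 15; EF_C = 15+6 = 21
ES_D = 15; EF_D = 15+3 = 18
ES_E = 15; EF_E = 15+8 = 23
ES_F = 21; EF_F = 21+6 = 27
ES_G = 18; EF_G = 18+4 = 22
ES_H = max(EF_B=25, EF_E=23, EF_F=27, EF_G=22) = 27; EF_H = 27+8 = 35
Expected project duration μ = 35 weeks. Critical path: A → C → F → H.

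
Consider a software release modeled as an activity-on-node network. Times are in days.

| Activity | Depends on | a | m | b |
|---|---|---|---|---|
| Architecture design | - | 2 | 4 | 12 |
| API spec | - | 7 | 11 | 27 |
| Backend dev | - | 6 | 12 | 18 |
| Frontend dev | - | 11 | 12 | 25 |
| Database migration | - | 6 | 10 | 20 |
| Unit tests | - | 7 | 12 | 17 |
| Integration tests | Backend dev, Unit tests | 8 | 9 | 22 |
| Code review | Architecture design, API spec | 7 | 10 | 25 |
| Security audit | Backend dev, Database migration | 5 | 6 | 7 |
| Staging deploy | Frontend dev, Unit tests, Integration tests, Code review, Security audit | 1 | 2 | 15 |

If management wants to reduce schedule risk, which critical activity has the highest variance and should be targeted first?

API spec

te_Architecture design = (2 + 4·4 + 12)/6 = 30/6 = 5; σ²_Architecture design = ((12−2)/6)² = 2.778
te_API spec = (7 + 4·11 + 27)/6 = 78/6 = 13; σ²_API spec = ((27−7)/6)² = 11.111
te_Backend dev = (6 + 4·12 + 18)/6 = 72/6 = 12; σ²_Backend dev = ((18−6)/6)² = 4.000
te_Frontend dev = (11 + 4·12 + 25)/6 = 84/6 = 14; σ²_Frontend dev = ((25−11)/6)² = 5.444
te_Database migration = (6 + 4·10 + 20)/6 = 66/6 = 11; σ²_Database migration = ((20−6)/6)² = 5.444
te_Unit tests = (7 + 4·12 + 17)/6 = 72/6 = 12; σ²_Unit tests = ((17−7)/6)² = 2.778
te_Integration tests = (8 + 4·9 + 22)/6 = 66/6 = 11; σ²_Integration tests = ((22−8)/6)² = 5.444
te_Code review = (7 + 4·10 + 25)/6 = 72/6 = 12; σ²_Code review = ((25−7)/6)² = 9.000
te_Security audit = (5 + 4·6 + 7)/6 = 36/6 = 6; σ²_Security audit = ((7−5)/6)² = 0.111
te_Staging deploy = (1 + 4·2 + 15)/6 = 24/6 = 4; σ²_Staging deploy = ((15−1)/6)² = 5.444

Forward pass:
ES_Architecture design = 0; EF_Architecture design = 5
ES_API spec = 0; EF_API spec = 13
ES_Backend dev = 0; EF_Backend dev = 12
ES_Frontend dev = 0; EF_Frontend dev = 14
ES_Database migration = 0; EF_Database migration = 11
ES_Unit tests = 0; EF_Unit tests = 12
ES_Integration tests = max(EF_Backend dev=12, EF_Unit tests=12) = 12; EF_Integration tests = 12+11 = 23
ES_Code review = max(EF_Architecture design=5, EF_API spec=13) = 13; EF_Code review = 13+12 = 25
ES_Security audit = max(EF_Backend dev=12, EF_Database migration=11) = 12; EF_Security audit = 12+6 = 18
ES_Staging deploy = max(EF_Frontend dev=14, EF_Unit tests=12, EF_Integration tests=23, EF_Code review=25, EF_Security audit=18) = 25; EF_Staging deploy = 25+4 = 29
Expected project duration μ = 29 days. Critical path: API spec → Code review → Staging deploy.

Variances on critical path: σ²_API spec=11.111, σ²_Code review=9.000, σ²_Staging deploy=5.444.
Largest is σ²_API spec = 11.111.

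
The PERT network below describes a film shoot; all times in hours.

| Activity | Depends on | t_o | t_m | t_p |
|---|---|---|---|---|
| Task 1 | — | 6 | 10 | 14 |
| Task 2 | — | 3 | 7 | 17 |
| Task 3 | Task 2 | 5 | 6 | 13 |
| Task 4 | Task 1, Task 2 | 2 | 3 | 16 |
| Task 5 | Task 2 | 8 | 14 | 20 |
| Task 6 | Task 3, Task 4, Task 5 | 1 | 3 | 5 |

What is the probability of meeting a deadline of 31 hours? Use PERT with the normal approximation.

te_Task 1 = (6 + 4·10 + 14)/6 = 60/6 = 10; σ²_Task 1 = ((14−6)/6)² = 1.778
te_Task 2 = (3 + 4·7 + 17)/6 = 48/6 = 8; σ²_Task 2 = ((17−3)/6)² = 5.444
te_Task 3 = (5 + 4·6 + 13)/6 = 42/6 = 7; σ²_Task 3 = ((13−5)/6)² = 1.778
te_Task 4 = (2 + 4·3 + 16)/6 = 30/6 = 5; σ²_Task 4 = ((16−2)/6)² = 5.444
te_Task 5 = (8 + 4·14 + 20)/6 = 84/6 = 14; σ²_Task 5 = ((20−8)/6)² = 4.000
te_Task 6 = (1 + 4·3 + 5)/6 = 18/6 = 3; σ²_Task 6 = ((5−1)/6)² = 0.444

Forward pass:
ES_Task 1 = 0; EF_Task 1 = 10
ES_Task 2 = 0; EF_Task 2 = 8
ES_Task 3 = 8; EF_Task 3 = 8+7 = 15
ES_Task 4 = max(EF_Task 1=10, EF_Task 2=8) = 10; EF_Task 4 = 10+5 = 15
ES_Task 5 = 8; EF_Task 5 = 8+14 = 22
ES_Task 6 = max(EF_Task 3=15, EF_Task 4=15, EF_Task 5=22) = 22; EF_Task 6 = 22+3 = 25
Expected project duration μ = 25 hours. Critical path: Task 2 → Task 5 → Task 6.

Variance along critical path = 5.444 + 4.000 + 0.444 = 9.889; σ = √9.889 = 3.145 hours.
Z = (31 − 25) / 3.145 = 1.908
P(T ≤ 31) = Φ(1.908) ≈ 0.972

0.972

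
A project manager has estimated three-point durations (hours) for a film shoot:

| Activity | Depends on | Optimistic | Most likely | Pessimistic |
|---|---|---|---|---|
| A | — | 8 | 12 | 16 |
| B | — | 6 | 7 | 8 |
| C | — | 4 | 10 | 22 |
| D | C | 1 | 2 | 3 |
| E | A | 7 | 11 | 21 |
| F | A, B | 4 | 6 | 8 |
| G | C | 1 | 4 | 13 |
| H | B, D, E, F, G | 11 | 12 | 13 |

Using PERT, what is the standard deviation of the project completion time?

te_A = (8 + 4·12 + 16)/6 = 72/6 = 12; σ²_A = ((16−8)/6)² = 1.778
te_B = (6 + 4·7 + 8)/6 = 42/6 = 7; σ²_B = ((8−6)/6)² = 0.111
te_C = (4 + 4·10 + 22)/6 = 66/6 = 11; σ²_C = ((22−4)/6)² = 9.000
te_D = (1 + 4·2 + 3)/6 = 12/6 = 2; σ²_D = ((3−1)/6)² = 0.111
te_E = (7 + 4·11 + 21)/6 = 72/6 = 12; σ²_E = ((21−7)/6)² = 5.444
te_F = (4 + 4·6 + 8)/6 = 36/6 = 6; σ²_F = ((8−4)/6)² = 0.444
te_G = (1 + 4·4 + 13)/6 = 30/6 = 5; σ²_G = ((13−1)/6)² = 4.000
te_H = (11 + 4·12 + 13)/6 = 72/6 = 12; σ²_H = ((13−11)/6)² = 0.111

Forward pass:
ES_A = 0; EF_A = 12
ES_B = 0; EF_B = 7
ES_C = 0; EF_C = 11
ES_D = 11; EF_D = 11+2 = 13
ES_E = 12; EF_E = 12+12 = 24
ES_F = max(EF_A=12, EF_B=7) = 12; EF_F = 12+6 = 18
ES_G = 11; EF_G = 11+5 = 16
ES_H = max(EF_B=7, EF_D=13, EF_E=24, EF_F=18, EF_G=16) = 24; EF_H = 24+12 = 36
Expected project duration μ = 36 hours. Critical path: A → E → H.

Variance along critical path = 1.778 + 5.444 + 0.111 = 7.333
σ = √7.333 = 2.708 hours

2.71 hours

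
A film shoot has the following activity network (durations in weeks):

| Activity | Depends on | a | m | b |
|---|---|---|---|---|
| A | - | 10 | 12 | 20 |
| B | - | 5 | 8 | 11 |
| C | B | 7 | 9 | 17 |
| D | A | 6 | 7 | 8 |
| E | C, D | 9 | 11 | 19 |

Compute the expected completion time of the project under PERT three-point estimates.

te_A = (10 + 4·12 + 20)/6 = 78/6 = 13
te_B = (5 + 4·8 + 11)/6 = 48/6 = 8
te_C = (7 + 4·9 + 17)/6 = 60/6 = 10
te_D = (6 + 4·7 + 8)/6 = 42/6 = 7
te_E = (9 + 4·11 + 19)/6 = 72/6 = 12

Forward pass:
ES_A = 0; EF_A = 13
ES_B = 0; EF_B = 8
ES_C = 8; EF_C = 8+10 = 18
ES_D = 13; EF_D = 13+7 = 20
ES_E = max(EF_C=18, EF_D=20) = 20; EF_E = 20+12 = 32
Expected project duration μ = 32 weeks. Critical path: A → D → E.

32 weeks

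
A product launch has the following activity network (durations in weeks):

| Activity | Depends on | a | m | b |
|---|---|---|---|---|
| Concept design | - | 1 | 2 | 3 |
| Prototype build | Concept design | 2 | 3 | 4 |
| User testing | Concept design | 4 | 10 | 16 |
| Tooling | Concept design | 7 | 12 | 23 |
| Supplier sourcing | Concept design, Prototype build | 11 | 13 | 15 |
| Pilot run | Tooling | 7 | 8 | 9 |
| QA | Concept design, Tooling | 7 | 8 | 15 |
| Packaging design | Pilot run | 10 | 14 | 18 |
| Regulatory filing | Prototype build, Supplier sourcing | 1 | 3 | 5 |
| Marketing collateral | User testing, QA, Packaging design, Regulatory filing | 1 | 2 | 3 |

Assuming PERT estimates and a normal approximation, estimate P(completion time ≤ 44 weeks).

0.950

te_Concept design = (1 + 4·2 + 3)/6 = 12/6 = 2; σ²_Concept design = ((3−1)/6)² = 0.111
te_Prototype build = (2 + 4·3 + 4)/6 = 18/6 = 3; σ²_Prototype build = ((4−2)/6)² = 0.111
te_User testing = (4 + 4·10 + 16)/6 = 60/6 = 10; σ²_User testing = ((16−4)/6)² = 4.000
te_Tooling = (7 + 4·12 + 23)/6 = 78/6 = 13; σ²_Tooling = ((23−7)/6)² = 7.111
te_Supplier sourcing = (11 + 4·13 + 15)/6 = 78/6 = 13; σ²_Supplier sourcing = ((15−11)/6)² = 0.444
te_Pilot run = (7 + 4·8 + 9)/6 = 48/6 = 8; σ²_Pilot run = ((9−7)/6)² = 0.111
te_QA = (7 + 4·8 + 15)/6 = 54/6 = 9; σ²_QA = ((15−7)/6)² = 1.778
te_Packaging design = (10 + 4·14 + 18)/6 = 84/6 = 14; σ²_Packaging design = ((18−10)/6)² = 1.778
te_Regulatory filing = (1 + 4·3 + 5)/6 = 18/6 = 3; σ²_Regulatory filing = ((5−1)/6)² = 0.444
te_Marketing collateral = (1 + 4·2 + 3)/6 = 12/6 = 2; σ²_Marketing collateral = ((3−1)/6)² = 0.111

Forward pass:
ES_Concept design = 0; EF_Concept design = 2
ES_Prototype build = 2; EF_Prototype build = 2+3 = 5
ES_User testing = 2; EF_User testing = 2+10 = 12
ES_Tooling = 2; EF_Tooling = 2+13 = 15
ES_Supplier sourcing = max(EF_Concept design=2, EF_Prototype build=5) = 5; EF_Supplier sourcing = 5+13 = 18
ES_Pilot run = 15; EF_Pilot run = 15+8 = 23
ES_QA = max(EF_Concept design=2, EF_Tooling=15) = 15; EF_QA = 15+9 = 24
ES_Packaging design = 23; EF_Packaging design = 23+14 = 37
ES_Regulatory filing = max(EF_Prototype build=5, EF_Supplier sourcing=18) = 18; EF_Regulatory filing = 18+3 = 21
ES_Marketing collateral = max(EF_User testing=12, EF_QA=24, EF_Packaging design=37, EF_Regulatory filing=21) = 37; EF_Marketing collateral = 37+2 = 39
Expected project duration μ = 39 weeks. Critical path: Concept design → Tooling → Pilot run → Packaging design → Marketing collateral.

Variance along critical path = 0.111 + 7.111 + 0.111 + 1.778 + 0.111 = 9.222; σ = √9.222 = 3.037 weeks.
Z = (44 − 39) / 3.037 = 1.646
P(T ≤ 44) = Φ(1.646) ≈ 0.950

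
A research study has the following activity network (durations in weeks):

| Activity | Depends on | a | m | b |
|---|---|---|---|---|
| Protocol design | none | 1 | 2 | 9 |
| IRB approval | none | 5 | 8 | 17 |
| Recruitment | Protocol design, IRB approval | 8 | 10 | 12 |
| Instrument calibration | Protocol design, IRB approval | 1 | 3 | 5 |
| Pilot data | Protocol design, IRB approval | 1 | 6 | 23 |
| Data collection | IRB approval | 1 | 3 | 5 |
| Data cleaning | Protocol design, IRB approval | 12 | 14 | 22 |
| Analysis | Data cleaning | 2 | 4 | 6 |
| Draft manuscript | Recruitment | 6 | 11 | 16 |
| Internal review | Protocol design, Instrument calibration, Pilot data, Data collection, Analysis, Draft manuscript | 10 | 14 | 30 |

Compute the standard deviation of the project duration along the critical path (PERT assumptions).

te_Protocol design = (1 + 4·2 + 9)/6 = 18/6 = 3; σ²_Protocol design = ((9−1)/6)² = 1.778
te_IRB approval = (5 + 4·8 + 17)/6 = 54/6 = 9; σ²_IRB approval = ((17−5)/6)² = 4.000
te_Recruitment = (8 + 4·10 + 12)/6 = 60/6 = 10; σ²_Recruitment = ((12−8)/6)² = 0.444
te_Instrument calibration = (1 + 4·3 + 5)/6 = 18/6 = 3; σ²_Instrument calibration = ((5−1)/6)² = 0.444
te_Pilot data = (1 + 4·6 + 23)/6 = 48/6 = 8; σ²_Pilot data = ((23−1)/6)² = 13.444
te_Data collection = (1 + 4·3 + 5)/6 = 18/6 = 3; σ²_Data collection = ((5−1)/6)² = 0.444
te_Data cleaning = (12 + 4·14 + 22)/6 = 90/6 = 15; σ²_Data cleaning = ((22−12)/6)² = 2.778
te_Analysis = (2 + 4·4 + 6)/6 = 24/6 = 4; σ²_Analysis = ((6−2)/6)² = 0.444
te_Draft manuscript = (6 + 4·11 + 16)/6 = 66/6 = 11; σ²_Draft manuscript = ((16−6)/6)² = 2.778
te_Internal review = (10 + 4·14 + 30)/6 = 96/6 = 16; σ²_Internal review = ((30−10)/6)² = 11.111

Forward pass:
ES_Protocol design = 0; EF_Protocol design = 3
ES_IRB approval = 0; EF_IRB approval = 9
ES_Recruitment = max(EF_Protocol design=3, EF_IRB approval=9) = 9; EF_Recruitment = 9+10 = 19
ES_Instrument calibration = max(EF_Protocol design=3, EF_IRB approval=9) = 9; EF_Instrument calibration = 9+3 = 12
ES_Pilot data = max(EF_Protocol design=3, EF_IRB approval=9) = 9; EF_Pilot data = 9+8 = 17
ES_Data collection = 9; EF_Data collection = 9+3 = 12
ES_Data cleaning = max(EF_Protocol design=3, EF_IRB approval=9) = 9; EF_Data cleaning = 9+15 = 24
ES_Analysis = 24; EF_Analysis = 24+4 = 28
ES_Draft manuscript = 19; EF_Draft manuscript = 19+11 = 30
ES_Internal review = max(EF_Protocol design=3, EF_Instrument calibration=12, EF_Pilot data=17, EF_Data collection=12, EF_Analysis=28, EF_Draft manuscript=30) = 30; EF_Internal review = 30+16 = 46
Expected project duration μ = 46 weeks. Critical path: IRB approval → Recruitment → Draft manuscript → Internal review.

Variance along critical path = 4.000 + 0.444 + 2.778 + 11.111 = 18.333
σ = √18.333 = 4.282 weeks

4.28 weeks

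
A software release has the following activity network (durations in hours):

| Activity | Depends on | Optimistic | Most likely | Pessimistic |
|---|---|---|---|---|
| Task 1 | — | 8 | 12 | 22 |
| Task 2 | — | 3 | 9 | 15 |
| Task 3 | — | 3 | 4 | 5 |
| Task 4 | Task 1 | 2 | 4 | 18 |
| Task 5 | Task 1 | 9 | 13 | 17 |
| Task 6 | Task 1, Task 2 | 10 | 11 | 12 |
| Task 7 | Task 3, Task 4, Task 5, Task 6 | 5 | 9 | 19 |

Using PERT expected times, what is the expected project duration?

36 hours

te_Task 1 = (8 + 4·12 + 22)/6 = 78/6 = 13
te_Task 2 = (3 + 4·9 + 15)/6 = 54/6 = 9
te_Task 3 = (3 + 4·4 + 5)/6 = 24/6 = 4
te_Task 4 = (2 + 4·4 + 18)/6 = 36/6 = 6
te_Task 5 = (9 + 4·13 + 17)/6 = 78/6 = 13
te_Task 6 = (10 + 4·11 + 12)/6 = 66/6 = 11
te_Task 7 = (5 + 4·9 + 19)/6 = 60/6 = 10

Forward pass:
ES_Task 1 = 0; EF_Task 1 = 13
ES_Task 2 = 0; EF_Task 2 = 9
ES_Task 3 = 0; EF_Task 3 = 4
ES_Task 4 = 13; EF_Task 4 = 13+6 = 19
ES_Task 5 = 13; EF_Task 5 = 13+13 = 26
ES_Task 6 = max(EF_Task 1=13, EF_Task 2=9) = 13; EF_Task 6 = 13+11 = 24
ES_Task 7 = max(EF_Task 3=4, EF_Task 4=19, EF_Task 5=26, EF_Task 6=24) = 26; EF_Task 7 = 26+10 = 36
Expected project duration μ = 36 hours. Critical path: Task 1 → Task 5 → Task 7.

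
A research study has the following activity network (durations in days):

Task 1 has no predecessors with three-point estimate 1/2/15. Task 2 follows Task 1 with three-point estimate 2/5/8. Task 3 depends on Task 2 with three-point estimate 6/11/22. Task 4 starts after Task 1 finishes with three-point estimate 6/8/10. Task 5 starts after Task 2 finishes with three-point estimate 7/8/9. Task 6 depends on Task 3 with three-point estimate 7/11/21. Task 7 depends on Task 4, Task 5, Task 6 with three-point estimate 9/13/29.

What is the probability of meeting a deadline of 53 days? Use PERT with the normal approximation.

0.819

te_Task 1 = (1 + 4·2 + 15)/6 = 24/6 = 4; σ²_Task 1 = ((15−1)/6)² = 5.444
te_Task 2 = (2 + 4·5 + 8)/6 = 30/6 = 5; σ²_Task 2 = ((8−2)/6)² = 1.000
te_Task 3 = (6 + 4·11 + 22)/6 = 72/6 = 12; σ²_Task 3 = ((22−6)/6)² = 7.111
te_Task 4 = (6 + 4·8 + 10)/6 = 48/6 = 8; σ²_Task 4 = ((10−6)/6)² = 0.444
te_Task 5 = (7 + 4·8 + 9)/6 = 48/6 = 8; σ²_Task 5 = ((9−7)/6)² = 0.111
te_Task 6 = (7 + 4·11 + 21)/6 = 72/6 = 12; σ²_Task 6 = ((21−7)/6)² = 5.444
te_Task 7 = (9 + 4·13 + 29)/6 = 90/6 = 15; σ²_Task 7 = ((29−9)/6)² = 11.111

Forward pass:
ES_Task 1 = 0; EF_Task 1 = 4
ES_Task 2 = 4; EF_Task 2 = 4+5 = 9
ES_Task 3 = 9; EF_Task 3 = 9+12 = 21
ES_Task 4 = 4; EF_Task 4 = 4+8 = 12
ES_Task 5 = 9; EF_Task 5 = 9+8 = 17
ES_Task 6 = 21; EF_Task 6 = 21+12 = 33
ES_Task 7 = max(EF_Task 4=12, EF_Task 5=17, EF_Task 6=33) = 33; EF_Task 7 = 33+15 = 48
Expected project duration μ = 48 days. Critical path: Task 1 → Task 2 → Task 3 → Task 6 → Task 7.

Variance along critical path = 5.444 + 1.000 + 7.111 + 5.444 + 11.111 = 30.111; σ = √30.111 = 5.487 days.
Z = (53 − 48) / 5.487 = 0.911
P(T ≤ 53) = Φ(0.911) ≈ 0.819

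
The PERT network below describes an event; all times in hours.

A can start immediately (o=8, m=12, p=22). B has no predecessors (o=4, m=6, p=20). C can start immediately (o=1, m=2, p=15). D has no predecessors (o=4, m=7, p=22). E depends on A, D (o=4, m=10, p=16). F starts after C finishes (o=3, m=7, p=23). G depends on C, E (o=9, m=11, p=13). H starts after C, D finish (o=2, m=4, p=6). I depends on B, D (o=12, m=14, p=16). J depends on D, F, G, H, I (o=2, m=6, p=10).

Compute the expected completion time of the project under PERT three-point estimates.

40 hours

te_A = (8 + 4·12 + 22)/6 = 78/6 = 13
te_B = (4 + 4·6 + 20)/6 = 48/6 = 8
te_C = (1 + 4·2 + 15)/6 = 24/6 = 4
te_D = (4 + 4·7 + 22)/6 = 54/6 = 9
te_E = (4 + 4·10 + 16)/6 = 60/6 = 10
te_F = (3 + 4·7 + 23)/6 = 54/6 = 9
te_G = (9 + 4·11 + 13)/6 = 66/6 = 11
te_H = (2 + 4·4 + 6)/6 = 24/6 = 4
te_I = (12 + 4·14 + 16)/6 = 84/6 = 14
te_J = (2 + 4·6 + 10)/6 = 36/6 = 6

Forward pass:
ES_A = 0; EF_A = 13
ES_B = 0; EF_B = 8
ES_C = 0; EF_C = 4
ES_D = 0; EF_D = 9
ES_E = max(EF_A=13, EF_D=9) = 13; EF_E = 13+10 = 23
ES_F = 4; EF_F = 4+9 = 13
ES_G = max(EF_C=4, EF_E=23) = 23; EF_G = 23+11 = 34
ES_H = max(EF_C=4, EF_D=9) = 9; EF_H = 9+4 = 13
ES_I = max(EF_B=8, EF_D=9) = 9; EF_I = 9+14 = 23
ES_J = max(EF_D=9, EF_F=13, EF_G=34, EF_H=13, EF_I=23) = 34; EF_J = 34+6 = 40
Expected project duration μ = 40 hours. Critical path: A → E → G → J.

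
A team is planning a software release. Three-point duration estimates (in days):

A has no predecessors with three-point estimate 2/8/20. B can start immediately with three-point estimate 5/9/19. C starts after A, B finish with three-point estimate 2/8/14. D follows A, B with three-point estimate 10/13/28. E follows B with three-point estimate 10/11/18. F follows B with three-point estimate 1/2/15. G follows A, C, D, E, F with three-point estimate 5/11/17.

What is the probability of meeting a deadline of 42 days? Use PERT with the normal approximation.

0.919

te_A = (2 + 4·8 + 20)/6 = 54/6 = 9; σ²_A = ((20−2)/6)² = 9.000
te_B = (5 + 4·9 + 19)/6 = 60/6 = 10; σ²_B = ((19−5)/6)² = 5.444
te_C = (2 + 4·8 + 14)/6 = 48/6 = 8; σ²_C = ((14−2)/6)² = 4.000
te_D = (10 + 4·13 + 28)/6 = 90/6 = 15; σ²_D = ((28−10)/6)² = 9.000
te_E = (10 + 4·11 + 18)/6 = 72/6 = 12; σ²_E = ((18−10)/6)² = 1.778
te_F = (1 + 4·2 + 15)/6 = 24/6 = 4; σ²_F = ((15−1)/6)² = 5.444
te_G = (5 + 4·11 + 17)/6 = 66/6 = 11; σ²_G = ((17−5)/6)² = 4.000

Forward pass:
ES_A = 0; EF_A = 9
ES_B = 0; EF_B = 10
ES_C = max(EF_A=9, EF_B=10) = 10; EF_C = 10+8 = 18
ES_D = max(EF_A=9, EF_B=10) = 10; EF_D = 10+15 = 25
ES_E = 10; EF_E = 10+12 = 22
ES_F = 10; EF_F = 10+4 = 14
ES_G = max(EF_A=9, EF_C=18, EF_D=25, EF_E=22, EF_F=14) = 25; EF_G = 25+11 = 36
Expected project duration μ = 36 days. Critical path: B → D → G.

Variance along critical path = 5.444 + 9.000 + 4.000 = 18.444; σ = √18.444 = 4.295 days.
Z = (42 − 36) / 4.295 = 1.397
P(T ≤ 42) = Φ(1.397) ≈ 0.919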